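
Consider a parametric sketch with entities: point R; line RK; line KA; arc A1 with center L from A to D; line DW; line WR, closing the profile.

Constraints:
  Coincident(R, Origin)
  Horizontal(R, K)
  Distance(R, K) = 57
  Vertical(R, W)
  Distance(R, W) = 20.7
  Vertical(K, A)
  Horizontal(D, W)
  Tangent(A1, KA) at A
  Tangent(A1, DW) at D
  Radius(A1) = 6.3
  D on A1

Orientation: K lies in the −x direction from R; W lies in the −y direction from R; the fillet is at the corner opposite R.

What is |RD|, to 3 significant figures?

54.8

The virtual corner opposite R is at (-57.0, -20.7). Since A1 is tangent to KA there, LA ⟂ KA and since A1 is tangent to DW there, LD ⟂ DW, with radius 6.3, so the center L sits 6.3 in from both sides at L = (-50.7, -14.4). That places the tangent points at A = (-57.0, -14.4) on KA and D = (-50.7, -20.7) on DW. Then |RD| = |D − R| = 54.8.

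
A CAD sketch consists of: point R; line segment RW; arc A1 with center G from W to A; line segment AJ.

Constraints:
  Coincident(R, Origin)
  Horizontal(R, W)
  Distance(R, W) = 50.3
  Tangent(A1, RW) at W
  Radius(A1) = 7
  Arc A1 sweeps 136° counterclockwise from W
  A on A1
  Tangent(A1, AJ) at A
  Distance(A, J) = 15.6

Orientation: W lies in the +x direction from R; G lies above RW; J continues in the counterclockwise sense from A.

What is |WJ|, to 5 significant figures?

23.740

R is at the origin; RW is horizontal with |RW| = 50.3 and W on the +x side, so W = (50.300, 0.0000). Since A1 is tangent to RW there, GW ⟂ RW, so G = W + (0, 7) = (50.300, 7.0000). On A1, W sits at bearing -90° from G; a 136° counterclockwise sweep puts A at bearing 46°, so A = G + 7.0·(cos 46°, sin 46°) = (55.163, 12.035). The tangent condition forces GA to be normal to AJ, so AJ runs along (−sin 46°, cos 46°); with |AJ| = 15.6, J = (43.941, 22.872). Then |WJ| = |J − W| = 23.740.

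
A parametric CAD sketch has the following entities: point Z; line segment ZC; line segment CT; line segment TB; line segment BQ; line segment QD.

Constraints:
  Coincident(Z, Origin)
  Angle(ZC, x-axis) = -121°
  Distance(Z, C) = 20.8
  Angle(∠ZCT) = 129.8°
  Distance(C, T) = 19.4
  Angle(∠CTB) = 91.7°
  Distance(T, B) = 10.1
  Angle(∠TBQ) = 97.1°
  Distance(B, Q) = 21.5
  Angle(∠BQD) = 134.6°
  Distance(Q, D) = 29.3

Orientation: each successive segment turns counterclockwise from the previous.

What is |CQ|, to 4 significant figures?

13.47

Z is at the origin; ZC runs at -121.0° with length 20.8, so C = (-10.71, -17.83). ∠ZCT = 129.8° gives CT at -70.80° from the x-axis; with |CT| = 19.4, T = (-4.333, -36.15). ∠CTB = 91.7° gives TB at 17.50° from the x-axis; with |TB| = 10.1, B = (5.300, -33.11). ∠TBQ = 97.1° gives BQ at 100.4° from the x-axis; with |BQ| = 21.5, Q = (1.419, -11.97). Then |CQ| = |Q − C| = 13.47.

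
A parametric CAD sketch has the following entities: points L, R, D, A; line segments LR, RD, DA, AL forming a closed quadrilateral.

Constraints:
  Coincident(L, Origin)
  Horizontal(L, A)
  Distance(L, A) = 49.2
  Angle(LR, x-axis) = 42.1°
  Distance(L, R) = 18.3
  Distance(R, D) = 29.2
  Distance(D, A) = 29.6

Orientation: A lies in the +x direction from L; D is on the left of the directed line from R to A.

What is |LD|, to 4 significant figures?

47.31

L is at the origin; L and A share the same y with |LA| = 49.2 and A in +x, so A = (49.2, 0). LR runs at 42.1° with |LR| = 18.3, so R = (13.58, 12.27). D is determined by |RD| = 29.2 and |DA| = 29.6 together: it lies at the intersection of circle(R, 29.2) and circle(A, 29.6). With |RA| = 37.68, the foot of the radical line on RA is 18.53 from R and the perpendicular offset is √(29.2² − 18.53²) = 22.57. Taking the left-of-RA solution: D = (38.44, 27.58).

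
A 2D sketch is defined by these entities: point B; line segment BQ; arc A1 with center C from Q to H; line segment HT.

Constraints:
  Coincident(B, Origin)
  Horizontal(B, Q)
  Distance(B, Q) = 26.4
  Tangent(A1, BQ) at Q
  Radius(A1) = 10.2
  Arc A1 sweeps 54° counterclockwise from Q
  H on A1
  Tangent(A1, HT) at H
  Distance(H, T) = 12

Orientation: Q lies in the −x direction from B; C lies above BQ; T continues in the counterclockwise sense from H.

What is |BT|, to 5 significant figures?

17.795

B is at the origin; B and Q share the same y with |BQ| = 26.4 and Q on the −x side, so Q = (-26.400, 0.0000). Tangency of A1 to BQ means the radius CQ is perpendicular to BQ, so C = Q + (0, 10.2) = (-26.400, 10.200). On A1, Q sits at bearing -90° from C; a 54° counterclockwise sweep puts H at bearing -36°, so H = C + 10.2·(cos -36°, sin -36°) = (-18.148, 4.2046). A1 meets HT tangentially, so CH is at right angles to HT, so HT runs along (−sin -36°, cos -36°); with |HT| = 12.0, T = (-11.095, 13.913). Then |BT| = |T − B| = 17.795.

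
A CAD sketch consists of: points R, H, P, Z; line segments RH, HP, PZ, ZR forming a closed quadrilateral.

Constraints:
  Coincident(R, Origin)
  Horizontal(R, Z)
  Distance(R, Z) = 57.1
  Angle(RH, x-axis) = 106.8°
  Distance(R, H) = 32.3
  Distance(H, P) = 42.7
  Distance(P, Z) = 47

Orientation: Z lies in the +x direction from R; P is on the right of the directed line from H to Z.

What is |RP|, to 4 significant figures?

12.61

R is at the origin; R and Z share the same y with |RZ| = 57.1 and Z in +x, so Z = (57.1, 0). RH runs at 106.8° with |RH| = 32.3, so H = (-9.336, 30.92). P is determined by |HP| = 42.7 and |PZ| = 47.0 together: it lies at the intersection of circle(H, 42.7) and circle(Z, 47.0). With |HZ| = 73.28, the foot of the radical line on HZ is 34.01 from H and the perpendicular offset is √(42.7² − 34.01²) = 25.82. Taking the right-of-HZ solution: P = (10.60, -6.839).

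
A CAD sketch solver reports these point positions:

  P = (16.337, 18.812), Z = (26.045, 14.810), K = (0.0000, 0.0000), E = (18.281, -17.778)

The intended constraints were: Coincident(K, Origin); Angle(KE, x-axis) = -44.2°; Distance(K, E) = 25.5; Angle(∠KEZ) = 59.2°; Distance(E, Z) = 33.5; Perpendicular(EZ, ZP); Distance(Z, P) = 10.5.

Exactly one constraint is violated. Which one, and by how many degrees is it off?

Perpendicular(EZ, ZP) — off by 9.00°.

K = (0.00, 0.00) ✓; KE at -44.20° ✓; |KE| = 25.50 ✓; ∠KEZ = 59.20° ✓; |EZ| = 33.50 ✓; ∠(EZ, ZP) = 81.00° ✗; |ZP| = 10.50 ✓.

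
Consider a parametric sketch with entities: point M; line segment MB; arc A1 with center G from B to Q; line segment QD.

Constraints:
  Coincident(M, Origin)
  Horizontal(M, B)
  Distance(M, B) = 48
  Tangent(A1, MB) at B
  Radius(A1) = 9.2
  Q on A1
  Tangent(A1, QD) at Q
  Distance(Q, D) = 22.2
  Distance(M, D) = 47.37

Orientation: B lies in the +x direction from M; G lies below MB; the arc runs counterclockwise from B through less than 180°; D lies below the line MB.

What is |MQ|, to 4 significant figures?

39.71

Checks: |MB| = 48.00 ✓; |GQ| = 9.200 ✓; ∠(GQ, QD) = 90.00° ✓; |QD| = 22.20 ✓; |MD| = 47.37 ✓.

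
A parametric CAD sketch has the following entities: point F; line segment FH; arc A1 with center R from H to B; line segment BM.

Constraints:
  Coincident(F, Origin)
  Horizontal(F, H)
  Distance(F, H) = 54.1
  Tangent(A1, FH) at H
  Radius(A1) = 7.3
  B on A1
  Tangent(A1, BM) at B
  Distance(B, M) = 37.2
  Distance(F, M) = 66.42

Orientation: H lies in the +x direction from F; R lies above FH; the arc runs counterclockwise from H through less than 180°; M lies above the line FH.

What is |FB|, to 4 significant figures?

61.77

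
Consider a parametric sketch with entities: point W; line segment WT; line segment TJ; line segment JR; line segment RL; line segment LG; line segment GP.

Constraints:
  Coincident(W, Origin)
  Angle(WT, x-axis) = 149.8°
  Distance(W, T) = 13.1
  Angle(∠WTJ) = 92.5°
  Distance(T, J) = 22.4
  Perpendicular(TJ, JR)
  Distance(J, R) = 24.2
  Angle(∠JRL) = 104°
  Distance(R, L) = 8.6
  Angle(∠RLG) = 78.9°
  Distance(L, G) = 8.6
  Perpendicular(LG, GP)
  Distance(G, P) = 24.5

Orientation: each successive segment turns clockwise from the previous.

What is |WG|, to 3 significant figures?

14.9

∠JRL = 104.0° gives RL at -104° from the x-axis; with |RL| = 8.6, L = (18.5, 6.82). ∠RLG = 78.9° gives LG at 155° from the x-axis; with |LG| = 8.6, G = (10.7, 10.4). Then |WG| = |G − W| = 14.9.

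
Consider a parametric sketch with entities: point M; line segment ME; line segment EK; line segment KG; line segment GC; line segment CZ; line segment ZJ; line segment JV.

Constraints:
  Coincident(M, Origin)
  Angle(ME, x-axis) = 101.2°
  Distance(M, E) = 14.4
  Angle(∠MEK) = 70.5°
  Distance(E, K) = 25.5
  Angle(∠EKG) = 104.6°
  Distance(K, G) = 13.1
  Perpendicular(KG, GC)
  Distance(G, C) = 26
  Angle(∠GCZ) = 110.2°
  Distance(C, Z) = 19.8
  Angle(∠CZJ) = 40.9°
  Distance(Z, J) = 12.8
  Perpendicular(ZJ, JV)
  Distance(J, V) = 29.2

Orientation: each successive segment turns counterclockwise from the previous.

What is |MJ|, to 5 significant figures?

7.4407

M is at the origin; ME runs at 101.2° with length 14.4, so E = (-2.7970, 14.126). ∠MEK = 70.5° gives EK at -149.30° from the x-axis; with |EK| = 25.5, K = (-24.723, 1.1069). ∠EKG = 104.6° gives KG at -73.900° from the x-axis; with |KG| = 13.1, G = (-21.090, -11.479). KG ⟂ GC, so GC runs at 16.100°; with |GC| = 26.0, C = (3.8899, -4.2691). ∠GCZ = 110.2° gives CZ at 85.900° from the x-axis; with |CZ| = 19.8, Z = (5.3055, 15.480). ∠CZJ = 40.9° gives ZJ at -135.00° from the x-axis; with |ZJ| = 12.8, J = (-3.7454, 6.4292). Then |MJ| = |J − M| = 7.4407.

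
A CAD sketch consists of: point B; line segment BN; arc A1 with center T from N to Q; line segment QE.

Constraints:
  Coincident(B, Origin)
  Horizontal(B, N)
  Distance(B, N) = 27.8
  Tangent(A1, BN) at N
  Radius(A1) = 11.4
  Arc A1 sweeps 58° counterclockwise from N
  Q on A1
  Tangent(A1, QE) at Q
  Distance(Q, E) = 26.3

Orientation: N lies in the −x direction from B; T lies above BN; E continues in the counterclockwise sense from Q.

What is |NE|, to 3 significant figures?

36.4

On A1, N sits at bearing -90° from T; a 58° counterclockwise sweep puts Q at bearing -32°, so Q = T + 11.4·(cos -32°, sin -32°) = (-18.1, 5.36). A1 meets QE tangentially, so TQ is at right angles to QE, so QE runs along (−sin -32°, cos -32°); with |QE| = 26.3, E = (-4.20, 27.7). Then |NE| = |E − N| = 36.4.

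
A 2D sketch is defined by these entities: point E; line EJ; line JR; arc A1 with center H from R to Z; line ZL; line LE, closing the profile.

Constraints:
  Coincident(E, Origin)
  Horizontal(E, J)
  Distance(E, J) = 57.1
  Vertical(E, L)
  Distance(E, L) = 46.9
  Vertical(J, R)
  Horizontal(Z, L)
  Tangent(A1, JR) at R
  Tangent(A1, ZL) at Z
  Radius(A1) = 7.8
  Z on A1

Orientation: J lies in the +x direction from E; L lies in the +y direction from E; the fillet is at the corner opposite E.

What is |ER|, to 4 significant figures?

69.20

E is at the origin; E and J share the same y with |EJ| = 57.1 and J on the +x side, so J = (57.10, 0.000). E and L share the same x with |EL| = 46.9 and L on the +y side, so L = (0.000, 46.90). The virtual corner opposite E is at (57.10, 46.90). The tangent condition forces HR to be normal to JR and the tangent condition forces HZ to be normal to ZL, with radius 7.8, so the center H sits 7.8 in from both sides at H = (49.30, 39.10). That places the tangent points at R = (57.10, 39.10) on JR and Z = (49.30, 46.90) on ZL. Then |ER| = |R − E| = 69.20.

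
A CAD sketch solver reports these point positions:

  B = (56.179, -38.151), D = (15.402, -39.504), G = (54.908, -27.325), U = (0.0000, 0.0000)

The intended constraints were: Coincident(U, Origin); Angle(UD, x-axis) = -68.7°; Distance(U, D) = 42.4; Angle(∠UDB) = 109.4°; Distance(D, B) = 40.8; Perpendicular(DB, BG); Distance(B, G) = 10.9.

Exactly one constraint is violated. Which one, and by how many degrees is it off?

Perpendicular(DB, BG) — off by 4.80°.

U = (0.00, 0.00) ✓; UD at -68.70° ✓; |UD| = 42.40 ✓; ∠UDB = 109.4° ✓; |DB| = 40.80 ✓; ∠(DB, BG) = 94.80° ✗; |BG| = 10.90 ✓.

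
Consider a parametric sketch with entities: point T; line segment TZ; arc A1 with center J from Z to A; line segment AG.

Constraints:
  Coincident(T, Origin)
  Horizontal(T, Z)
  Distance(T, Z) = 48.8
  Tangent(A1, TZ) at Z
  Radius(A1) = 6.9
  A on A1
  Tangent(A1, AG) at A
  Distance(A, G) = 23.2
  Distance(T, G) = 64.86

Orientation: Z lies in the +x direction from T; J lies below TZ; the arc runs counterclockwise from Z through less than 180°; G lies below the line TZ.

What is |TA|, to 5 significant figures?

44.820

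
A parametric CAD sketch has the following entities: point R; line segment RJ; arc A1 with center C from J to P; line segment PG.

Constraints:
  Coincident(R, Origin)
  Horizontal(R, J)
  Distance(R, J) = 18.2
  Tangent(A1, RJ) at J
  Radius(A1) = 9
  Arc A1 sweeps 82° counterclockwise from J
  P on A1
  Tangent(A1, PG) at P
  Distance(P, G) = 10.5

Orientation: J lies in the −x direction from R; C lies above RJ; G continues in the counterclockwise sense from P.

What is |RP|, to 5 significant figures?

12.095

R is at the origin; RJ is horizontal with |RJ| = 18.2 and J on the −x side, so J = (-18.200, 0.0000). Since A1 is tangent to RJ there, CJ ⟂ RJ, so C = J + (0, 9) = (-18.200, 9.0000). On A1, J sits at bearing -90° from C; an 82° counterclockwise sweep puts P at bearing -8°, so P = C + 9.0·(cos -8°, sin -8°) = (-9.2876, 7.7474). Then |RP| = |P − R| = 12.095.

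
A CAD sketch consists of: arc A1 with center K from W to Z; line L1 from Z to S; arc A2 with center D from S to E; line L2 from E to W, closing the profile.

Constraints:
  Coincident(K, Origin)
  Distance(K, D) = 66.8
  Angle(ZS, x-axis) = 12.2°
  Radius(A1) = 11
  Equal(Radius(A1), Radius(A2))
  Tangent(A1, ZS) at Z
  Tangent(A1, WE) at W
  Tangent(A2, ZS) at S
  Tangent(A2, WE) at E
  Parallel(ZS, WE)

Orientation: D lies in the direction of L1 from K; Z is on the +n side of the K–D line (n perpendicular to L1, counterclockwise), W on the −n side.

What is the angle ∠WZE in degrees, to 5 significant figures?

71.771°

Tangency of A1 to both parallel lines with radius 11.0 puts Z and W at K ± 11.0·n: Z = (-2.3246, 10.752), W = (2.3246, -10.752). Equal radii place S and E the same way about D: S = D + 11.0·n = (62.967, 24.868), E = D − 11.0·n = (67.616, 3.3649). Then cos ∠WZE = ZW·ZE / (|ZW||ZE|), giving 71.771°.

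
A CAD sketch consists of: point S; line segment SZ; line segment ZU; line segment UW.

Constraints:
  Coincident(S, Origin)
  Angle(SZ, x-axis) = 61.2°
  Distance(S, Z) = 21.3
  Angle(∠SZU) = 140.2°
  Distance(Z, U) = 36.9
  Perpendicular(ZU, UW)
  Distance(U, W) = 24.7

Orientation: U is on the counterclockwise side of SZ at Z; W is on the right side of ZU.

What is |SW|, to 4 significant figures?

65.62

S is at the origin; SZ runs at 61.2° with length 21.3, so Z = 21.3·(cos 61.2°, sin 61.2°) = (10.26, 18.67). ∠SZU = 140.2°, so ZU runs at 61.2° + (180° − 140.2°) = 101.0° from the x-axis; with |ZU| = 36.9, U = Z + 36.9·(cos 101.0°, sin 101.0°) = (3.221, 54.89). ZU is perpendicular to UW; with |UW| = 24.7 on the right of ZU, W = U + 24.7·(0.9816, 0.1908) = (27.47, 59.60). Then |SW| = |W − S| = 65.62.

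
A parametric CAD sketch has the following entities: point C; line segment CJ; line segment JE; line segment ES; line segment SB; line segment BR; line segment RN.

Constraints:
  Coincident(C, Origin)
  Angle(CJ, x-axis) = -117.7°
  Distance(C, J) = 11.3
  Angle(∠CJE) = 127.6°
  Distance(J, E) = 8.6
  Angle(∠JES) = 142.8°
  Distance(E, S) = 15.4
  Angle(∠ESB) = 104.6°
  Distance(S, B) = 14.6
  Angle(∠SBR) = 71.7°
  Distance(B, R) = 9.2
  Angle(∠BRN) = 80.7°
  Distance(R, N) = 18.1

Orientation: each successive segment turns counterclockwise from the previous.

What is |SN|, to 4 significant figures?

4.343

C is at the origin; CJ runs at -117.7° with length 11.3, so J = (-5.253, -10.00). ∠CJE = 127.6° gives JE at -65.30° from the x-axis; with |JE| = 8.6, E = (-1.659, -17.82). ∠JES = 142.8° gives ES at -28.10° from the x-axis; with |ES| = 15.4, S = (11.93, -25.07). ∠ESB = 104.6° gives SB at 47.30° from the x-axis; with |SB| = 14.6, B = (21.83, -14.34). ∠SBR = 71.7° gives BR at 155.6° from the x-axis; with |BR| = 9.2, R = (13.45, -10.54). ∠BRN = 80.7° gives RN at -105.1° from the x-axis; with |RN| = 18.1, N = (8.733, -28.02). Then |SN| = |N − S| = 4.343.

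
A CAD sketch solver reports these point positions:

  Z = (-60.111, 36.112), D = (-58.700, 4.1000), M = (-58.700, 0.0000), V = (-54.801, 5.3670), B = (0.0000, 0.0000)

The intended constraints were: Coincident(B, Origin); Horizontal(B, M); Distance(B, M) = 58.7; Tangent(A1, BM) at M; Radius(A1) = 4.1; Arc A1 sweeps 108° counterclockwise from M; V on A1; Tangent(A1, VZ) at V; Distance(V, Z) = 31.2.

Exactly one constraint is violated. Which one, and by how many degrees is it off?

Tangent(A1, VZ) at V — off by 8.20°.

B = (0.00, 0.00) ✓; B.y = 0.00, M.y = 0.00 ✓; |BM| = 58.70 ✓; ∠(DM, MB) = 90.00° ✓; |DM| = 4.100 ✓; bearing(D→V) − bearing(D→M) = 108.0° ✓; |DV| = 4.100 ✓; ∠(DV, VZ) = 98.20° ✗; |VZ| = 31.20 ✓.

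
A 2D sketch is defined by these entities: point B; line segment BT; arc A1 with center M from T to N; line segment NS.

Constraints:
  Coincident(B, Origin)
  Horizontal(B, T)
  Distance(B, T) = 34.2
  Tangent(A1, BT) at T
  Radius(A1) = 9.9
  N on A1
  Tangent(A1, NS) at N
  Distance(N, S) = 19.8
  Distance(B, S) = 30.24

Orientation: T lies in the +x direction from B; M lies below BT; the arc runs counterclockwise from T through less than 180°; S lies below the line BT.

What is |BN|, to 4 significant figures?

25.77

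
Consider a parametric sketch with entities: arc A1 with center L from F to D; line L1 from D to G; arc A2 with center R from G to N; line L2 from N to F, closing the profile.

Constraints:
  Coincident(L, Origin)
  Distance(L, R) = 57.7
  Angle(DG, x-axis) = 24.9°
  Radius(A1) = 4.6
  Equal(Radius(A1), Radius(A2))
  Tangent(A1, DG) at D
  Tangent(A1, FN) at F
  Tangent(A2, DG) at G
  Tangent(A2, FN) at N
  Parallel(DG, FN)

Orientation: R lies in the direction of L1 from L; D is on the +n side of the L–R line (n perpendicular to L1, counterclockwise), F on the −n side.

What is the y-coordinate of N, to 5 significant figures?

20.121

The slot axis is L1's direction at 24.9°, so u = (cos 24.9°, sin 24.9°) = (0.90704, 0.42104) and n = (−sin 24.9°, cos 24.9°) = (-0.42104, 0.90704). L is at the origin and R lies 57.7 along u from L, so R = 57.7·u = (52.336, 24.294). Tangency of A1 to both parallel lines with radius 4.6 puts D and F at L ± 4.6·n: D = (-1.9368, 4.1724), F = (1.9368, -4.1724). Equal radii place G and N the same way about R: G = R + 4.6·n = (50.400, 28.466), N = R − 4.6·n = (54.273, 20.121). So N.y = 20.121.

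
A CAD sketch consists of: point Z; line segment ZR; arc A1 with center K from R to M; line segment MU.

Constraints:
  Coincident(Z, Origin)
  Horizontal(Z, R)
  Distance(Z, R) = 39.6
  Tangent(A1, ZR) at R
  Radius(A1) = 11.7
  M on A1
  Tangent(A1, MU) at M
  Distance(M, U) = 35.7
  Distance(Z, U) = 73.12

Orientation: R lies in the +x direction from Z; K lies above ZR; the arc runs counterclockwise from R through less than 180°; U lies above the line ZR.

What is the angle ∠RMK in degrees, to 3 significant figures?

50.7°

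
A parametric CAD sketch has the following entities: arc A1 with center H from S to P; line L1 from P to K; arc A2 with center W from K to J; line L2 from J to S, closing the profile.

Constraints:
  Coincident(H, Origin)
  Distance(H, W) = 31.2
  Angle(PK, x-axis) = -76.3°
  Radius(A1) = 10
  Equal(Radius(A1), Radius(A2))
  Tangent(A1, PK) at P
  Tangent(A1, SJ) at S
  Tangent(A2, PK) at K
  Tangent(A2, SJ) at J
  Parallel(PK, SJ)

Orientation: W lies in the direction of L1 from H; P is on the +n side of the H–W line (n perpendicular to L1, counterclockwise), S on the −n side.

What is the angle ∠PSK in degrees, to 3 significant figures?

57.3°

The slot axis is L1's direction at -76.3°, so u = (cos -76.3°, sin -76.3°) = (0.237, -0.972) and n = (−sin -76.3°, cos -76.3°) = (0.972, 0.237). H is at the origin and W lies 31.2 along u from H, so W = 31.2·u = (7.39, -30.3). Tangency of A1 to both parallel lines with radius 10.0 puts P and S at H ± 10.0·n: P = (9.72, 2.37), S = (-9.72, -2.37). Equal radii place K and J the same way about W: K = W + 10.0·n = (17.1, -27.9), J = W − 10.0·n = (-2.33, -32.7). Then cos ∠PSK = SP·SK / (|SP||SK|), giving 57.3°.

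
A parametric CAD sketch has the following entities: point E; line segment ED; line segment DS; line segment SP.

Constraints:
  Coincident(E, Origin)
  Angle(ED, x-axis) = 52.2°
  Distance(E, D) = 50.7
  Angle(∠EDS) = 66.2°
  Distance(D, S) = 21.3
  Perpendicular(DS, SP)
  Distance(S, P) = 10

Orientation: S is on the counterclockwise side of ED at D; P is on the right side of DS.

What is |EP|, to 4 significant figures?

56.39

∠EDS = 66.2°, so DS runs at 52.2° + (180° − 66.2°) = 166.0° from the x-axis; with |DS| = 21.3, S = D + 21.3·(cos 166.0°, sin 166.0°) = (10.41, 45.21). DS ⟂ SP; with |SP| = 10.0 on the right of DS, P = S + 10.0·(0.2419, 0.9703) = (12.83, 54.92). Then |EP| = |P − E| = 56.39.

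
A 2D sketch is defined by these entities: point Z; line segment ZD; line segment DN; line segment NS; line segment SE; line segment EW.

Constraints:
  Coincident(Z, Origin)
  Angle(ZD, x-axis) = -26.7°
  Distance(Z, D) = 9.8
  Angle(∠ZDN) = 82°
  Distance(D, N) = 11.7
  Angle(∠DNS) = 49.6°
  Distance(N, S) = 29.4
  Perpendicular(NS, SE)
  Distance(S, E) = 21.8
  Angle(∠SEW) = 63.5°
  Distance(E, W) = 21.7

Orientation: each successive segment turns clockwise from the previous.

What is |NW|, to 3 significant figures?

15.7

Z is at the origin; ZD runs at -26.7° with length 9.8, so D = (8.76, -4.40). ∠ZDN = 82.0° gives DN at -125° from the x-axis; with |DN| = 11.7, N = (2.09, -14.0). ∠DNS = 49.6° gives NS at 105° from the x-axis; with |NS| = 29.4, S = (-5.47, 14.4). NS is perpendicular to SE, so SE runs at 14.9°; with |SE| = 21.8, E = (15.6, 20.0). ∠SEW = 63.5° gives EW at -102° from the x-axis; with |EW| = 21.7, W = (11.2, -1.26). Then |NW| = |W − N| = 15.7.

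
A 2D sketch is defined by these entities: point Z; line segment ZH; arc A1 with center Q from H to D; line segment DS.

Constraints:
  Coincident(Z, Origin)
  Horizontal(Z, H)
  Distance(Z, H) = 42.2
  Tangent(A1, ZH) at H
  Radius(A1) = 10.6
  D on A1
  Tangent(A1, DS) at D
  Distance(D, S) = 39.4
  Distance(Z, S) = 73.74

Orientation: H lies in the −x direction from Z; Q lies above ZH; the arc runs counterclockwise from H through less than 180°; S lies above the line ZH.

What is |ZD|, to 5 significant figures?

37.104

Checks: |ZH| = 42.20 ✓; |QD| = 10.60 ✓; ∠(QD, DS) = 90.00° ✓; |DS| = 39.40 ✓; |ZS| = 73.74 ✓.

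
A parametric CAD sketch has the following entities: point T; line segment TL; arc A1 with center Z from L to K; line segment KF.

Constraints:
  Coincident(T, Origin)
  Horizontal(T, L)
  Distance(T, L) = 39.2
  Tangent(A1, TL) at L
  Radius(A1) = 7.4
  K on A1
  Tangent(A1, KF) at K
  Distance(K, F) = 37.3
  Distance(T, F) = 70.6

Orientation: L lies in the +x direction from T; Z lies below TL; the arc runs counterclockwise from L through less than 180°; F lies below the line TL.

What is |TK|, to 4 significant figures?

35.72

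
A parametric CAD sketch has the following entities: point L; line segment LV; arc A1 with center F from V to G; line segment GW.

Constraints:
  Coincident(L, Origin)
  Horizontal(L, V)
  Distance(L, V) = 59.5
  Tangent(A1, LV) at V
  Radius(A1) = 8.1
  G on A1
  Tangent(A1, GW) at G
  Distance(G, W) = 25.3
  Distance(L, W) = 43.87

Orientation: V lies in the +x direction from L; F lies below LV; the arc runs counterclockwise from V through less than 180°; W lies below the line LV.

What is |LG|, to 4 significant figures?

53.24

L is at the origin; LV is horizontal with |LV| = 59.5 and V on the +x side, so V = (59.50, 0.000). Since A1 is tangent to LV there, FV ⟂ LV, so F = V + (0, -8.1) = (59.50, -8.100). Since FG ⟂ GW (tangency), |FW| = √(8.1² + 25.3²) = 26.57 regardless of where G sits on A1. So W lies on both circle(L, 43.87) and circle(F, 26.57); the below-LV intersection is W = (37.43, -22.88). G is the foot of the tangent from W: G = (53.15, -3.065).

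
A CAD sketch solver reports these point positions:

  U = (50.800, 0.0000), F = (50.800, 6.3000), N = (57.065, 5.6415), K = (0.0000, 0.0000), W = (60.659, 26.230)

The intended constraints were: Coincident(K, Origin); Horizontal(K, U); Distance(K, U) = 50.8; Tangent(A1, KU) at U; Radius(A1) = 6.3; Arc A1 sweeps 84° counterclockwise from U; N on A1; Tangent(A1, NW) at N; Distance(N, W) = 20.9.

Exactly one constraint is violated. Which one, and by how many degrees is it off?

Tangent(A1, NW) at N — off by 3.90°.

K = (0.00, 0.00) ✓; K.y = 0.00, U.y = 0.00 ✓; |KU| = 50.80 ✓; ∠(FU, UK) = 90.00° ✓; |FU| = 6.300 ✓; bearing(F→N) − bearing(F→U) = 84.00° ✓; |FN| = 6.300 ✓; ∠(FN, NW) = 93.90° ✗; |NW| = 20.90 ✓.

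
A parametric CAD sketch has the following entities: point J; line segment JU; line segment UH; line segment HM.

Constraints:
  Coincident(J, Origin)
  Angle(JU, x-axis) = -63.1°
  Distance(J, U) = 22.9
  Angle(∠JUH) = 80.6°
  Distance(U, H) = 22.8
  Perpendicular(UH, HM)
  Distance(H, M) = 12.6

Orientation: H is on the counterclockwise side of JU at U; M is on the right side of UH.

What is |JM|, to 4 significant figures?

40.02

∠JUH = 80.6°, so UH runs at -63.1° + (180° − 80.6°) = 36.30° from the x-axis; with |UH| = 22.8, H = U + 22.8·(cos 36.30°, sin 36.30°) = (28.74, -6.924). The perpendicularity gives HM at right angles to UH; with |HM| = 12.6 on the right of UH, M = H + 12.6·(0.5920, -0.8059) = (36.20, -17.08). Then |JM| = |M − J| = 40.02.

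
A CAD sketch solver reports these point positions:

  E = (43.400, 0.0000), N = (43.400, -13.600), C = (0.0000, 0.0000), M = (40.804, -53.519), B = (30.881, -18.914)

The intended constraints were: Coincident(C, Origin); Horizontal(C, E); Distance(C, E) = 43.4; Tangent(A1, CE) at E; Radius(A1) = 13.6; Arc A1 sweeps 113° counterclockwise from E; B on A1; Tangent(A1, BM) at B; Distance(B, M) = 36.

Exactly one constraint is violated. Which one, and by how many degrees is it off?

Tangent(A1, BM) at B — off by 7.00°.

C = (0.00, 0.00) ✓; C.y = 0.00, E.y = 0.00 ✓; |CE| = 43.40 ✓; ∠(NE, EC) = 90.00° ✓; |NE| = 13.60 ✓; bearing(N→B) − bearing(N→E) = 113.0° ✓; |NB| = 13.60 ✓; ∠(NB, BM) = 97.00° ✗; |BM| = 36.00 ✓.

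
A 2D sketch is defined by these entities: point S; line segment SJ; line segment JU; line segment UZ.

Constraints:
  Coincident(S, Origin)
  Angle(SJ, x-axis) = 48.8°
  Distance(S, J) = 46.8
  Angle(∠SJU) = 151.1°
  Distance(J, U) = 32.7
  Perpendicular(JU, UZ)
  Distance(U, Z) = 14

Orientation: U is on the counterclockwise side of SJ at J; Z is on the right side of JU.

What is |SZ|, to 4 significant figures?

82.27

S is at the origin; SJ runs at 48.8° with length 46.8, so J = 46.8·(cos 48.8°, sin 48.8°) = (30.83, 35.21). ∠SJU = 151.1°, so JU runs at 48.8° + (180° − 151.1°) = 77.70° from the x-axis; with |JU| = 32.7, U = J + 32.7·(cos 77.70°, sin 77.70°) = (37.79, 67.16). The perpendicularity gives UZ at right angles to JU; with |UZ| = 14.0 on the right of JU, Z = U + 14.0·(0.9770, -0.2130) = (51.47, 64.18). Then |SZ| = |Z − S| = 82.27.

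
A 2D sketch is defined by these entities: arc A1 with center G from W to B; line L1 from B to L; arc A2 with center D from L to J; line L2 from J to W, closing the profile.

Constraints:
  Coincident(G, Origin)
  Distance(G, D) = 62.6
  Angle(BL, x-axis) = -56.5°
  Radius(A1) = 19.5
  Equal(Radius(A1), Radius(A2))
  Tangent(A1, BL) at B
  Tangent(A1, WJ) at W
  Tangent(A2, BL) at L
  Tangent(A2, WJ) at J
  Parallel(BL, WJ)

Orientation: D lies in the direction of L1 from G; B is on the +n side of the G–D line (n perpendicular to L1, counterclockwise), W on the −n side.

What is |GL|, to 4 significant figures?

65.57

The slot axis is L1's direction at -56.5°, so u = (cos -56.5°, sin -56.5°) = (0.5519, -0.8339) and n = (−sin -56.5°, cos -56.5°) = (0.8339, 0.5519). G is at the origin and D lies 62.6 along u from G, so D = 62.6·u = (34.55, -52.20). Tangency of A1 to both parallel lines with radius 19.5 puts B and W at G ± 19.5·n: B = (16.26, 10.76), W = (-16.26, -10.76). Equal radii place L and J the same way about D: L = D + 19.5·n = (50.81, -41.44), J = D − 19.5·n = (18.29, -62.96). Then |GL| = |L − G| = 65.57.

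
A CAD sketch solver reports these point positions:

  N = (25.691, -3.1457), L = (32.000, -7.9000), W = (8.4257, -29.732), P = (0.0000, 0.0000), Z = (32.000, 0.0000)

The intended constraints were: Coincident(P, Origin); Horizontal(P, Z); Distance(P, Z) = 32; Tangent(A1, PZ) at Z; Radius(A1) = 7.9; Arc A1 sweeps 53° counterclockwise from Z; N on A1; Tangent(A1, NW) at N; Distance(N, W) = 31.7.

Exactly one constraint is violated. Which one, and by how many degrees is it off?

Tangent(A1, NW) at N — off by 4.00°.

P = (0.00, 0.00) ✓; P.y = 0.00, Z.y = 0.00 ✓; |PZ| = 32.00 ✓; ∠(LZ, ZP) = 90.00° ✓; |LZ| = 7.900 ✓; bearing(L→N) − bearing(L→Z) = 53.00° ✓; |LN| = 7.900 ✓; ∠(LN, NW) = 86.00° ✗; |NW| = 31.70 ✓.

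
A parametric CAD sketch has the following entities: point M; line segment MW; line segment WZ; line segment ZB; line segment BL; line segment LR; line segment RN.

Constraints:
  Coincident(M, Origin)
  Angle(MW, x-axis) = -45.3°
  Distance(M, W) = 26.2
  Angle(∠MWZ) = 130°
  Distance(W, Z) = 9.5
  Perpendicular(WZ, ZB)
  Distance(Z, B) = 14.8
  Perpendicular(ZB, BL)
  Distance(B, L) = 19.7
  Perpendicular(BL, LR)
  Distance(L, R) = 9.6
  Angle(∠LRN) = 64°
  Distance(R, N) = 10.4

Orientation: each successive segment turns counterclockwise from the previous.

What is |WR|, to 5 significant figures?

11.449

ZB ⟂ BL, so BL runs at -175.30°; with |BL| = 19.7, L = (7.0505, -4.7085). BL ⟂ LR, so LR runs at -85.300°; with |LR| = 9.6, R = (7.8372, -14.276). Then |WR| = |R − W| = 11.449.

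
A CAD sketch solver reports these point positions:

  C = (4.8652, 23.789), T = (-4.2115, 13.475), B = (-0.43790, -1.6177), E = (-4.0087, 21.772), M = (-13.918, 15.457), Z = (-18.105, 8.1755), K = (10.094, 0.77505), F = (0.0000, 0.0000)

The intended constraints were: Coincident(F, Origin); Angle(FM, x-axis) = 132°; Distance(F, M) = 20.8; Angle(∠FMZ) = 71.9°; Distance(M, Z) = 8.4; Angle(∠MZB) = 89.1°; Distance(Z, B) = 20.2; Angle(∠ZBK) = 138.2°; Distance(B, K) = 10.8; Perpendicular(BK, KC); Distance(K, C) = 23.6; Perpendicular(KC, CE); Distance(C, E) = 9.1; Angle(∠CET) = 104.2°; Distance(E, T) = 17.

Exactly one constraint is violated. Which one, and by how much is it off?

Distance(E, T) = 17 — off by 8.70.

F = (0.00, 0.00) ✓; FM at 132.0° ✓; |FM| = 20.80 ✓; ∠FMZ = 71.90° ✓; |MZ| = 8.399 ✓; ∠MZB = 89.10° ✓; |ZB| = 20.20 ✓; ∠ZBK = 138.2° ✓; |BK| = 10.80 ✓; ∠(BK, KC) = 90.00° ✓; |KC| = 23.60 ✓; ∠(KC, CE) = 90.01° ✓; |CE| = 9.100 ✓; ∠CET = 104.2° ✓; |ET| = 8.299 ✗.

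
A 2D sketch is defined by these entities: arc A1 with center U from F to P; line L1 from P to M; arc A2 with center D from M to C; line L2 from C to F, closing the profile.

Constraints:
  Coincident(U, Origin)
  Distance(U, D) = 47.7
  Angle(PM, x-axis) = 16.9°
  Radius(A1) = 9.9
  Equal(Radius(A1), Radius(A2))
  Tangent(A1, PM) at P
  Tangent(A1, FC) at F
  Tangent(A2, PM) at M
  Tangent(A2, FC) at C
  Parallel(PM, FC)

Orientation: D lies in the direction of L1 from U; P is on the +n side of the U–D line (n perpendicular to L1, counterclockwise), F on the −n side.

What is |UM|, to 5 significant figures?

48.717

Tangency of A1 to both parallel lines with radius 9.9 puts P and F at U ± 9.9·n: P = (-2.8780, 9.4725), F = (2.8780, -9.4725). Equal radii place M and C the same way about D: M = D + 9.9·n = (42.762, 23.339), C = D − 9.9·n = (48.518, 4.3940). Then |UM| = |M − U| = 48.717.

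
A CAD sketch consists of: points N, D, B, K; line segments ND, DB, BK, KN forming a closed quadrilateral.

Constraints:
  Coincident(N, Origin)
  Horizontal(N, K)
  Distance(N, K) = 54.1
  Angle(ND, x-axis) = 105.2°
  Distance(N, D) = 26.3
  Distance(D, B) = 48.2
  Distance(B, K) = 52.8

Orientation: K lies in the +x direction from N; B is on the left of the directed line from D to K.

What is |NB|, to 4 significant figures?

60.39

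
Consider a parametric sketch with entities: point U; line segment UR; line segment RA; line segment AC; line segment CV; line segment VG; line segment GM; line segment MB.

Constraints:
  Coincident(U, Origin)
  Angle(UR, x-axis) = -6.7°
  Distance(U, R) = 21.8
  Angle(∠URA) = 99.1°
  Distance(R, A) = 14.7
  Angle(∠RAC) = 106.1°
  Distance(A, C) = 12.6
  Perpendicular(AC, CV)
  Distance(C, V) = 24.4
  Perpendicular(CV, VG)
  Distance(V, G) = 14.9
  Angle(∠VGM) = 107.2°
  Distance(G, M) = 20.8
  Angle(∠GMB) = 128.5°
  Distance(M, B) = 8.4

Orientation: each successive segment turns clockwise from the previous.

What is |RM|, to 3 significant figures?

10.5

CV is perpendicular to VG, so VG runs at 18.5°; with |VG| = 14.9, G = (16.7, 6.64). ∠VGM = 107.2° gives GM at -54.3° from the x-axis; with |GM| = 20.8, M = (28.8, -10.3). Then |RM| = |M − R| = 10.5.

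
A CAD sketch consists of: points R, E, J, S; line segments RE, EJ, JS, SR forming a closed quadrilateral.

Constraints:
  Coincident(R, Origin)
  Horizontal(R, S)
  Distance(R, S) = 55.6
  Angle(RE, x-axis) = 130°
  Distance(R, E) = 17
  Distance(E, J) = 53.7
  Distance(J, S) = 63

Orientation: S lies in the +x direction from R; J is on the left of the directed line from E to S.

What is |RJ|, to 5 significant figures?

59.101

R is at the origin; RS is horizontal with |RS| = 55.6 and S in +x, so S = (55.6, 0). RE runs at 130.0° with |RE| = 17.0, so E = (-10.927, 13.023). J is determined by |EJ| = 53.7 and |JS| = 63.0 together: it lies at the intersection of circle(E, 53.7) and circle(S, 63.0). With |ES| = 67.790, the foot of the radical line on ES is 25.890 from E and the perpendicular offset is √(53.7² − 25.890²) = 47.047. Taking the left-of-ES solution: J = (23.518, 54.220).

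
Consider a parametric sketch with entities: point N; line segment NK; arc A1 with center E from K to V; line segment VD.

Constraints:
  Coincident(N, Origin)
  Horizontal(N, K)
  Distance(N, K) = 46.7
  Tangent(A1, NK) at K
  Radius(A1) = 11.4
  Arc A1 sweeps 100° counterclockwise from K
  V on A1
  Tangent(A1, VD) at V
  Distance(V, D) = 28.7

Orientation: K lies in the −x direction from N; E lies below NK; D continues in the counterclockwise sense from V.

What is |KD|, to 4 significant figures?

42.11

On A1, K sits at bearing 90° from E; a 100° counterclockwise sweep puts V at bearing 190°, so V = E + 11.4·(cos 190°, sin 190°) = (-57.93, -13.38). The tangent condition forces EV to be normal to VD, so VD runs along (−sin 190°, cos 190°); with |VD| = 28.7, D = (-52.94, -41.64). Then |KD| = |D − K| = 42.11.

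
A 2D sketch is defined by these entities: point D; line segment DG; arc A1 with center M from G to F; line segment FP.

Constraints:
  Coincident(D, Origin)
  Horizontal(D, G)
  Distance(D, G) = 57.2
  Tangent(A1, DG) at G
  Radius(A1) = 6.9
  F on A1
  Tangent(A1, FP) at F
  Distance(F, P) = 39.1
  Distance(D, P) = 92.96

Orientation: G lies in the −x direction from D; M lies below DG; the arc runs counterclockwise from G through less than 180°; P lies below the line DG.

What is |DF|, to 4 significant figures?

62.69

Checks: |MF| = 6.900 ✓; ∠(MF, FP) = 90.00° ✓; |FP| = 39.10 ✓; |DP| = 92.96 ✓.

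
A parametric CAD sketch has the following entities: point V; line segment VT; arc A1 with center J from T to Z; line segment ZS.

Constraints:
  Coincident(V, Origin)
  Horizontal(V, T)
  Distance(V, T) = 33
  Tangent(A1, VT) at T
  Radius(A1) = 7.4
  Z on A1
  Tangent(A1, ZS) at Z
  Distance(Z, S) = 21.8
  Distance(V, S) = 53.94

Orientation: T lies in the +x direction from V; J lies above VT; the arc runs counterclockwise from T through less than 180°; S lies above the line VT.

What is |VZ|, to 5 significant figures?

40.182

Checks: |JZ| = 7.400 ✓; ∠(JZ, ZS) = 90.00° ✓; |ZS| = 21.80 ✓; |VS| = 53.94 ✓.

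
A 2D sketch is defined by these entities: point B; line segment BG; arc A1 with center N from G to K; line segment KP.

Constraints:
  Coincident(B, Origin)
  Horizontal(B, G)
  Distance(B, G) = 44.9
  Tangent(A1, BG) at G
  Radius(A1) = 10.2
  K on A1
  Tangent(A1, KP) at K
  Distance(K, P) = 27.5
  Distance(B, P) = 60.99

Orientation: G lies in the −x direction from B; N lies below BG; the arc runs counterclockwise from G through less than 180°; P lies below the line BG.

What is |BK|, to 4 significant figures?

56.22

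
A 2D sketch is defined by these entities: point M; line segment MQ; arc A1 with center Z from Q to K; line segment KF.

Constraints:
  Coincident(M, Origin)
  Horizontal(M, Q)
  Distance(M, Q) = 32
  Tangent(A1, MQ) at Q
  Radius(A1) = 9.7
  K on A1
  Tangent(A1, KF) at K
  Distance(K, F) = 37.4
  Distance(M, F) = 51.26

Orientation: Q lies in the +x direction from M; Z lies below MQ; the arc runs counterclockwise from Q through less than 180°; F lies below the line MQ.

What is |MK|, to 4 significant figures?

24.19

Checks: |ZK| = 9.700 ✓; ∠(ZK, KF) = 90.00° ✓; |KF| = 37.40 ✓; |MF| = 51.26 ✓.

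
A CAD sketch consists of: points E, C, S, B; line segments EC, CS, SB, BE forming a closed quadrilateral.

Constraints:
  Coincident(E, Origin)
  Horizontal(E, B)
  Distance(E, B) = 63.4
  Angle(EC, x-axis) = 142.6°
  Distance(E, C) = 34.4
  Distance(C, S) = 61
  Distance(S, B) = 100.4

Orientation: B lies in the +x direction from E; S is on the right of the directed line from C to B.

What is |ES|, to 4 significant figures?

49.28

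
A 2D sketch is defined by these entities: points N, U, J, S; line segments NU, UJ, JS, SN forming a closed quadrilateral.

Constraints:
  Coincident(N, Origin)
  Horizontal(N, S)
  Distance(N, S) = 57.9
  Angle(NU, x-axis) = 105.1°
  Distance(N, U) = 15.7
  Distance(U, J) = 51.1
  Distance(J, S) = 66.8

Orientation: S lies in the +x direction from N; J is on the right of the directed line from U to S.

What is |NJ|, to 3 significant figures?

35.7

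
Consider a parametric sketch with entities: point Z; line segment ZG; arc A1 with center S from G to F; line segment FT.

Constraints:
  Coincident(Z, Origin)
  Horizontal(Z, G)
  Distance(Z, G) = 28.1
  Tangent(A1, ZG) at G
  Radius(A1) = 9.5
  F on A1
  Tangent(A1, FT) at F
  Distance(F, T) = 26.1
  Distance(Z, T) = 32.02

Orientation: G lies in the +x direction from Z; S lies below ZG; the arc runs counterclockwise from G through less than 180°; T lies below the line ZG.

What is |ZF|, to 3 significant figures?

20.2

Checks: ∠(SG, GZ) = 90.00° ✓; |SF| = 9.500 ✓; ∠(SF, FT) = 90.00° ✓; |FT| = 26.10 ✓; |ZT| = 32.02 ✓.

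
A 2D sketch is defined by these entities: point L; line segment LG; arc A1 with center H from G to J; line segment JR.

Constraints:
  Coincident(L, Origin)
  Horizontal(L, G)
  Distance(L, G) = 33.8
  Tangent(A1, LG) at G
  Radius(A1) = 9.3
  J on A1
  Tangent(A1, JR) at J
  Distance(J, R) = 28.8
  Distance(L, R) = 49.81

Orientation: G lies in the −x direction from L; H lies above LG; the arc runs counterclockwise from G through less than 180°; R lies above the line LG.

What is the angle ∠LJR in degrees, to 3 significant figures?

126°

L is at the origin; L and G share the same y with |LG| = 33.8 and G on the −x side, so G = (-33.8, 0.00). Since A1 is tangent to LG there, HG ⟂ LG, so H = G + (0, 9.3) = (-33.8, 9.30). Since HJ ⟂ JR (tangency), |HR| = √(9.3² + 28.8²) = 30.3 regardless of where J sits on A1. So R lies on both circle(L, 49.81) and circle(H, 30.3); the above-LG intersection is R = (-30.5, 39.4). J is the foot of the tangent from R: J = (-24.7, 11.2).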